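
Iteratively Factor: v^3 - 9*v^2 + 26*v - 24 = (v - 2)*(v^2 - 7*v + 12) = (v - 3)*(v - 2)*(v - 4)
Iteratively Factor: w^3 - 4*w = (w)*(w^2 - 4) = w*(w - 2)*(w + 2)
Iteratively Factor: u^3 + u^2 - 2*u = (u + 2)*(u^2 - u) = u*(u + 2)*(u - 1)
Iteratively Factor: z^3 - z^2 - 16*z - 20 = (z + 2)*(z^2 - 3*z - 10) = (z - 5)*(z + 2)*(z + 2)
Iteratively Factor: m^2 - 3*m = (m - 3)*(m)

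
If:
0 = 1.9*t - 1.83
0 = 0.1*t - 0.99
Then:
No Solution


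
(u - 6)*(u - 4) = u^2 - 10*u + 24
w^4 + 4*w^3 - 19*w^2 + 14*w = w*(w - 2)*(w - 1)*(w + 7)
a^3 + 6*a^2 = a^2*(a + 6)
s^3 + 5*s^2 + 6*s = s*(s + 2)*(s + 3)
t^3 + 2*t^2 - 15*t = t*(t - 3)*(t + 5)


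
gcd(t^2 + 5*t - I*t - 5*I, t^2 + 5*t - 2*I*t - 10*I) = t + 5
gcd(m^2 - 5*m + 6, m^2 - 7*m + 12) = m - 3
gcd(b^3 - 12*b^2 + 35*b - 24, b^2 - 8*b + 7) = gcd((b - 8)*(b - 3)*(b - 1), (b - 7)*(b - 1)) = b - 1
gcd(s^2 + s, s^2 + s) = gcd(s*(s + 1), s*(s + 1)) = s^2 + s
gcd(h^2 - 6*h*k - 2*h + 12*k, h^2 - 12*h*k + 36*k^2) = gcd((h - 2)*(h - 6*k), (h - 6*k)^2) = h - 6*k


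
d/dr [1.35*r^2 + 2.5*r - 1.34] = 2.7*r + 2.5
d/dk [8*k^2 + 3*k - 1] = 16*k + 3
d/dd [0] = 0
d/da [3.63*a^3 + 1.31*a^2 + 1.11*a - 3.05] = 10.89*a^2 + 2.62*a + 1.11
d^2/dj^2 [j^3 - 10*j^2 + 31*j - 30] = 6*j - 20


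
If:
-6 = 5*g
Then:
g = -6/5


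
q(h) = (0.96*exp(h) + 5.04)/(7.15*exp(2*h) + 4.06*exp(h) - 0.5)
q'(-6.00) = -0.22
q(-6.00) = -10.29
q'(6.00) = 0.00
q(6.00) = 0.00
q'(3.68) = -0.00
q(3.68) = 0.00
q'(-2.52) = -133.52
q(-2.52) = -40.28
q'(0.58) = -0.35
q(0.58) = 0.23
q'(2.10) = -0.03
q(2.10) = 0.03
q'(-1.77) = -35.75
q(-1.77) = 13.04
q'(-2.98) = -16.50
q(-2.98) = -18.48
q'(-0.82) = -3.32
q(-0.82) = 2.04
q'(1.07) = -0.16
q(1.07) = 0.11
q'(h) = (0.96*exp(h) + 5.04)*(-14.3*exp(2*h) - 4.06*exp(h))/(7.15*exp(2*h) + 4.06*exp(h) - 0.5)^2 + 0.96*exp(h)/(7.15*exp(2*h) + 4.06*exp(h) - 0.5) = (-(0.96*exp(h) + 5.04)*(14.3*exp(h) + 4.06) + 6.864*exp(2*h) + 3.8976*exp(h) - 0.48)*exp(h)/(7.15*exp(2*h) + 4.06*exp(h) - 0.5)^2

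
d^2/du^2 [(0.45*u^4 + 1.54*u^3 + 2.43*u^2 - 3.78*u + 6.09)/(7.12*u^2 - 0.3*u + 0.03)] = (45.62496*u^6 - 5.76720000000012*u^5 + 0.81971999999962*u^4 - 373.314192*u^3 + 1849.180788*u^2 - 73.196676*u - 1.569114)/(360.944128*u^6 - 45.62496*u^5 + 6.484896*u^4 - 0.41148*u^3 + 0.027324*u^2 - 0.00081*u + 2.7e-5)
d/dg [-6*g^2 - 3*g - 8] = -12*g - 3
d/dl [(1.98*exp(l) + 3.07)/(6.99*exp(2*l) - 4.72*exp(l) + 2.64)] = (-13.8402*exp(2*l) - 42.9186*exp(l) + 19.7176)*exp(l)/(48.8601*exp(4*l) - 65.9856*exp(3*l) + 59.1856*exp(2*l) - 24.9216*exp(l) + 6.9696)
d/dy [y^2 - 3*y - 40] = 2*y - 3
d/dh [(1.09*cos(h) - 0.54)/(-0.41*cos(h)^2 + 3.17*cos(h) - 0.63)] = (-0.4469*cos(h)^2 + 0.4428*cos(h) - 1.0251)*sin(h)/(0.1681*cos(h)^4 - 2.5994*cos(h)^3 + 10.5655*cos(h)^2 - 3.9942*cos(h) + 0.3969)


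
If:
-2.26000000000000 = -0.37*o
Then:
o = 6.11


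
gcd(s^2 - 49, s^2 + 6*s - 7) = s + 7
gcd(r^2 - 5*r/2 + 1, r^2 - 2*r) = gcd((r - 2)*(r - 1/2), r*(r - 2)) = r - 2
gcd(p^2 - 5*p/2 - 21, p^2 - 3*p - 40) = 1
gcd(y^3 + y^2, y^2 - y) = y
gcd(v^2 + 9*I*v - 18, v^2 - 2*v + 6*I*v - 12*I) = v + 6*I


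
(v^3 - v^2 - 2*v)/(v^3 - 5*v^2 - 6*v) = (v - 2)/(v - 6)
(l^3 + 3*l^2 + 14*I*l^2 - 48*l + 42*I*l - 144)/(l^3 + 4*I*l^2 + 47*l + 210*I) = (l^2 + l*(3 + 8*I) + 24*I)/(l^2 - 2*I*l + 35)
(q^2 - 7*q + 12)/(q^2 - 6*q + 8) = (q - 3)/(q - 2)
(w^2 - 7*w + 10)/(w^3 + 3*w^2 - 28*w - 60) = (w - 2)/(w^2 + 8*w + 12)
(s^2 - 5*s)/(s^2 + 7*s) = (s - 5)/(s + 7)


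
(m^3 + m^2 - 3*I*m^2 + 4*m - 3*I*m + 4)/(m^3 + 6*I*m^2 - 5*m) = (m^2 + m*(1 - 4*I) - 4*I)/(m*(m + 5*I))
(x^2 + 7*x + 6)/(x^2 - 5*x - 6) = (x + 6)/(x - 6)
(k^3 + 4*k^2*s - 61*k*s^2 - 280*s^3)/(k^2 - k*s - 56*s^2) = k + 5*s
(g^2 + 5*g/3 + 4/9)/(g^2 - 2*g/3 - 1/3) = (g + 4/3)/(g - 1)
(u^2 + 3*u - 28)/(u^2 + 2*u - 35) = (u - 4)/(u - 5)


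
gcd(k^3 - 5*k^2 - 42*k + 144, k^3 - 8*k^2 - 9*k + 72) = k^2 - 11*k + 24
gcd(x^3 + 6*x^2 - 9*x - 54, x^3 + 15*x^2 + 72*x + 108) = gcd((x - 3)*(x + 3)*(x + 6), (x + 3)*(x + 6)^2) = x^2 + 9*x + 18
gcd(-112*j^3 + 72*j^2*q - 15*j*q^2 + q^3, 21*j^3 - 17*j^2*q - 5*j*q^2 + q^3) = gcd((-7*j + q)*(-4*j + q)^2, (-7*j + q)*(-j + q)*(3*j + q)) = -7*j + q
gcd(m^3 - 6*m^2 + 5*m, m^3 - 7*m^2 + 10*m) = m^2 - 5*m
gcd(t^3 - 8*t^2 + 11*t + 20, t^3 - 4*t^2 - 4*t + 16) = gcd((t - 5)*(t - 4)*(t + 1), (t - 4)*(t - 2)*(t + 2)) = t - 4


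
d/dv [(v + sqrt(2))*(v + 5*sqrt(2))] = 2*v + 6*sqrt(2)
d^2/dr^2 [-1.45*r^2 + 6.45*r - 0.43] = -2.90000000000000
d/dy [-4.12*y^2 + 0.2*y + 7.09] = 0.2 - 8.24*y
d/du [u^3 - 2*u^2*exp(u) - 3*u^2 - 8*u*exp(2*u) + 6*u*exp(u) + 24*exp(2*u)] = -2*u^2*exp(u) + 3*u^2 - 16*u*exp(2*u) + 2*u*exp(u) - 6*u + 40*exp(2*u) + 6*exp(u)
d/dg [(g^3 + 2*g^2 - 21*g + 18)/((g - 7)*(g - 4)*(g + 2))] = (-11*g^4 + 54*g^3 - 63*g^2 + 548*g - 1284)/(g^6 - 18*g^5 + 93*g^4 + 4*g^3 - 972*g^2 + 672*g + 3136)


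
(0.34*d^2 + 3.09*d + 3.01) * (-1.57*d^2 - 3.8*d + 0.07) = -0.5338*d^4 - 6.1433*d^3 - 16.4439*d^2 - 11.2217*d + 0.2107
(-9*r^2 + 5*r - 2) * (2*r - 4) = -18*r^3 + 46*r^2 - 24*r + 8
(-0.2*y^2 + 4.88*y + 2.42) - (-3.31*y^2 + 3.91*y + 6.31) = 3.11*y^2 + 0.97*y - 3.89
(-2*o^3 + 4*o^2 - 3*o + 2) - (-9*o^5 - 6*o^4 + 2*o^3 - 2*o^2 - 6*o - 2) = 9*o^5 + 6*o^4 - 4*o^3 + 6*o^2 + 3*o + 4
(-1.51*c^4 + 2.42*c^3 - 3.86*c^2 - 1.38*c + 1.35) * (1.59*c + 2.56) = -2.4009*c^5 - 0.0178000000000003*c^4 + 0.0577999999999994*c^3 - 12.0758*c^2 - 1.3863*c + 3.456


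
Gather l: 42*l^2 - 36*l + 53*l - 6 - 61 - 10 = 42*l^2 + 17*l - 77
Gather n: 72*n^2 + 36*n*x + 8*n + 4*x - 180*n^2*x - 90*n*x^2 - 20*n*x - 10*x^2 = n^2*(72 - 180*x) + n*(-90*x^2 + 16*x + 8) - 10*x^2 + 4*x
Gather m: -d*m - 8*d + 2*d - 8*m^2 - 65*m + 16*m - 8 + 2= -6*d - 8*m^2 + m*(-d - 49) - 6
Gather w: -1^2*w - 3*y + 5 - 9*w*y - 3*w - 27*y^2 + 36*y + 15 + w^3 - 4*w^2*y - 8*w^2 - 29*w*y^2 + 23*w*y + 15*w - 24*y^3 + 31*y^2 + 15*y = w^3 + w^2*(-4*y - 8) + w*(-29*y^2 + 14*y + 11) - 24*y^3 + 4*y^2 + 48*y + 20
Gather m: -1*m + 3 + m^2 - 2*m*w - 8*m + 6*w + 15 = m^2 + m*(-2*w - 9) + 6*w + 18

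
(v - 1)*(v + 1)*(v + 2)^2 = v^4 + 4*v^3 + 3*v^2 - 4*v - 4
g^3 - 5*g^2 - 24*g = g*(g - 8)*(g + 3)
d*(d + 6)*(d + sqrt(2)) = d^3 + sqrt(2)*d^2 + 6*d^2 + 6*sqrt(2)*d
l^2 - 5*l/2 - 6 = (l - 4)*(l + 3/2)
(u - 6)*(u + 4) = u^2 - 2*u - 24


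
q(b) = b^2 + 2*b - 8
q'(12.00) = 26.00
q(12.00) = 160.00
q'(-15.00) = -28.00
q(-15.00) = 187.00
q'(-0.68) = 0.64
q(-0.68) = -8.90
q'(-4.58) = -7.16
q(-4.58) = 3.82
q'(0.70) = 3.40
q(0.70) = -6.11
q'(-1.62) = -1.24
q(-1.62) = -8.62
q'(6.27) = 14.54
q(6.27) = 43.85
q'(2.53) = 7.06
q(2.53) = 3.46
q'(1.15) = 4.30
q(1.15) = -4.38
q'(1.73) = 5.46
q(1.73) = -1.55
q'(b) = 2*b + 2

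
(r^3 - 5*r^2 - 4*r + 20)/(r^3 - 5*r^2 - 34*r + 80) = (r^2 - 3*r - 10)/(r^2 - 3*r - 40)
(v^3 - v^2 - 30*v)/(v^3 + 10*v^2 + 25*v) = (v - 6)/(v + 5)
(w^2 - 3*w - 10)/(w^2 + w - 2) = (w - 5)/(w - 1)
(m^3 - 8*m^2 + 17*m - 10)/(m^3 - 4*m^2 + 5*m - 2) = (m - 5)/(m - 1)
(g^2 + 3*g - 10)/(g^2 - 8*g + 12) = (g + 5)/(g - 6)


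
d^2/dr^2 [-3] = 0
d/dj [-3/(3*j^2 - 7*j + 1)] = 3*(6*j - 7)/(3*j^2 - 7*j + 1)^2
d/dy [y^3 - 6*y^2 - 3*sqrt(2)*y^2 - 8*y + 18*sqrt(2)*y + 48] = 3*y^2 - 12*y - 6*sqrt(2)*y - 8 + 18*sqrt(2)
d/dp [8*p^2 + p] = 16*p + 1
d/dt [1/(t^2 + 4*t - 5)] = 2*(-t - 2)/(t^2 + 4*t - 5)^2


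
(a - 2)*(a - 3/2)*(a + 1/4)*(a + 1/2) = a^4 - 11*a^3/4 + a^2/2 + 29*a/16 + 3/8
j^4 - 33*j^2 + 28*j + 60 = (j - 5)*(j - 2)*(j + 1)*(j + 6)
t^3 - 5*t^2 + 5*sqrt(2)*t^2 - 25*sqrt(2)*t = t*(t - 5)*(t + 5*sqrt(2))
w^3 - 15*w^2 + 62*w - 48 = (w - 8)*(w - 6)*(w - 1)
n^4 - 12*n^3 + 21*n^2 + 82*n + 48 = (n - 8)*(n - 6)*(n + 1)^2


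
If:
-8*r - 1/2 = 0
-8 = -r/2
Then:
No Solution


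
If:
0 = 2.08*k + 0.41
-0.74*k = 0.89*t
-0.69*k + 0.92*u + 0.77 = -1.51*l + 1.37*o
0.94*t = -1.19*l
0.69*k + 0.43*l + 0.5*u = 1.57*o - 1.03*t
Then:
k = -0.20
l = -0.13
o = -0.50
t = 0.16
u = -1.51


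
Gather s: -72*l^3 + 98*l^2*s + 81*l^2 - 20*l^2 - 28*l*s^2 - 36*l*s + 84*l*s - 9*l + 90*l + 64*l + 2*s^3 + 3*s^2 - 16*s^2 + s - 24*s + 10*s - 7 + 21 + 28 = -72*l^3 + 61*l^2 + 145*l + 2*s^3 + s^2*(-28*l - 13) + s*(98*l^2 + 48*l - 13) + 42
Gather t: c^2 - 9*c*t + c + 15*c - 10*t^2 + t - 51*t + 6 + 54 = c^2 + 16*c - 10*t^2 + t*(-9*c - 50) + 60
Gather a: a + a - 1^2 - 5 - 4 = 2*a - 10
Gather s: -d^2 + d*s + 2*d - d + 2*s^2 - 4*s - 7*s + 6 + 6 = -d^2 + d + 2*s^2 + s*(d - 11) + 12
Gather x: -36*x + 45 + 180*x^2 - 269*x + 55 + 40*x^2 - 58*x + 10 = 220*x^2 - 363*x + 110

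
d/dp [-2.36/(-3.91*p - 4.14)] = -9.2276/(3.91*p + 4.14)^2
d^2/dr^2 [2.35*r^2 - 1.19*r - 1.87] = 4.70000000000000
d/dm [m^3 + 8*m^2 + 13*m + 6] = 3*m^2 + 16*m + 13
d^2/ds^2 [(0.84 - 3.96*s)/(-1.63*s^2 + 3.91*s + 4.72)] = ((33.7056 - 38.7288*s)*(-1.63*s^2 + 3.91*s + 4.72) - (3.26*s - 3.91)*(3.96*s - 0.84)*(6.52*s - 7.82))/(-1.63*s^2 + 3.91*s + 4.72)^3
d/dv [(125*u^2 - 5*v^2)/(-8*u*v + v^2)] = 10*(v^2*(8*u - v) + (4*u - v)*(25*u^2 - v^2))/(v^2*(8*u - v)^2)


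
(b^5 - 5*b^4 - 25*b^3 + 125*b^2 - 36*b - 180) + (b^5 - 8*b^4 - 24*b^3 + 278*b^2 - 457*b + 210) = 2*b^5 - 13*b^4 - 49*b^3 + 403*b^2 - 493*b + 30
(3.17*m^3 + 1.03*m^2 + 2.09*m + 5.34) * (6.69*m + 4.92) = 21.2073*m^4 + 22.4871*m^3 + 19.0497*m^2 + 46.0074*m + 26.2728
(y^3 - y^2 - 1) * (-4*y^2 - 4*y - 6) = -4*y^5 - 2*y^3 + 10*y^2 + 4*y + 6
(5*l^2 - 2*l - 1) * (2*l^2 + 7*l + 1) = 10*l^4 + 31*l^3 - 11*l^2 - 9*l - 1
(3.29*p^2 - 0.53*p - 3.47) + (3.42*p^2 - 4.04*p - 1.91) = 6.71*p^2 - 4.57*p - 5.38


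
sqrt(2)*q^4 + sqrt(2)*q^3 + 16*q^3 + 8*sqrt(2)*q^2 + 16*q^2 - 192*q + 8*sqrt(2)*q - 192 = (q - 2*sqrt(2))*(q + 4*sqrt(2))*(q + 6*sqrt(2))*(sqrt(2)*q + sqrt(2))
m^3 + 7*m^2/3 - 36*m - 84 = (m - 6)*(m + 7/3)*(m + 6)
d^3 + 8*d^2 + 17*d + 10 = (d + 1)*(d + 2)*(d + 5)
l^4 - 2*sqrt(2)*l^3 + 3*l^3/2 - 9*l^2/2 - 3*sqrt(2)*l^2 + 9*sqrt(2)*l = l*(l - 3/2)*(l + 3)*(l - 2*sqrt(2))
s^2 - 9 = (s - 3)*(s + 3)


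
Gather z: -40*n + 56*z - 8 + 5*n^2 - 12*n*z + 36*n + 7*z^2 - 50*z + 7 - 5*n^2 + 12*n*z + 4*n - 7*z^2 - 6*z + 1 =0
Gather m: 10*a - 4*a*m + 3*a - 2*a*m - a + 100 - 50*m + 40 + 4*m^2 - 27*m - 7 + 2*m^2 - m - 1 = 12*a + 6*m^2 + m*(-6*a - 78) + 132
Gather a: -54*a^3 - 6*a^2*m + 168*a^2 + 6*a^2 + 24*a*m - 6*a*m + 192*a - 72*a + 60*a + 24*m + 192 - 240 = -54*a^3 + a^2*(174 - 6*m) + a*(18*m + 180) + 24*m - 48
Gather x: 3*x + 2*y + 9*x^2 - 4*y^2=9*x^2 + 3*x - 4*y^2 + 2*y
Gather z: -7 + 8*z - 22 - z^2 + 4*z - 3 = -z^2 + 12*z - 32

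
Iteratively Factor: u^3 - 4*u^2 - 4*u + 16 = (u + 2)*(u^2 - 6*u + 8) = (u - 4)*(u + 2)*(u - 2)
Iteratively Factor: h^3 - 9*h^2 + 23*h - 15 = (h - 3)*(h^2 - 6*h + 5) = (h - 3)*(h - 1)*(h - 5)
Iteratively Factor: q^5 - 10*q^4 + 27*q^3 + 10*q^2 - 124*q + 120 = (q + 2)*(q^4 - 12*q^3 + 51*q^2 - 92*q + 60) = (q - 2)*(q + 2)*(q^3 - 10*q^2 + 31*q - 30) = (q - 5)*(q - 2)*(q + 2)*(q^2 - 5*q + 6) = (q - 5)*(q - 2)^2*(q + 2)*(q - 3)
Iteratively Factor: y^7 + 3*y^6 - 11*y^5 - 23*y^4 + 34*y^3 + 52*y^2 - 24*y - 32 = (y - 2)*(y^6 + 5*y^5 - y^4 - 25*y^3 - 16*y^2 + 20*y + 16) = (y - 2)*(y + 1)*(y^5 + 4*y^4 - 5*y^3 - 20*y^2 + 4*y + 16) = (y - 2)*(y + 1)*(y + 4)*(y^4 - 5*y^2 + 4) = (y - 2)*(y - 1)*(y + 1)*(y + 4)*(y^3 + y^2 - 4*y - 4) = (y - 2)*(y - 1)*(y + 1)^2*(y + 4)*(y^2 - 4) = (y - 2)*(y - 1)*(y + 1)^2*(y + 2)*(y + 4)*(y - 2)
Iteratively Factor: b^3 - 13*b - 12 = (b - 4)*(b^2 + 4*b + 3) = (b - 4)*(b + 3)*(b + 1)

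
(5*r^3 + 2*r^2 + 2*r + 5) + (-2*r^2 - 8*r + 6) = 5*r^3 - 6*r + 11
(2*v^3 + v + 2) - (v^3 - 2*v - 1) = v^3 + 3*v + 3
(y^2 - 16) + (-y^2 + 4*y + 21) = 4*y + 5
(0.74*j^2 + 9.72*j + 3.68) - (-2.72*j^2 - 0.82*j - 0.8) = 3.46*j^2 + 10.54*j + 4.48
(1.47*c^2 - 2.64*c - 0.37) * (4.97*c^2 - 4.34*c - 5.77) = 7.3059*c^4 - 19.5006*c^3 + 1.1368*c^2 + 16.8386*c + 2.1349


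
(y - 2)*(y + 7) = y^2 + 5*y - 14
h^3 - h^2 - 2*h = h*(h - 2)*(h + 1)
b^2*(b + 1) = b^3 + b^2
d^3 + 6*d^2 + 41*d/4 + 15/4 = (d + 1/2)*(d + 5/2)*(d + 3)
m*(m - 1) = m^2 - m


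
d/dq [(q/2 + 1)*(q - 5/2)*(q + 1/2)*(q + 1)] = 2*q^3 + 3*q^2/2 - 21*q/4 - 31/8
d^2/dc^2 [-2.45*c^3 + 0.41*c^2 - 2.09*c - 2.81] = 0.82 - 14.7*c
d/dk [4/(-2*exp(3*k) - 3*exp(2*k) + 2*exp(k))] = 8*(3*exp(2*k) + 3*exp(k) - 1)*exp(-k)/(2*exp(2*k) + 3*exp(k) - 2)^2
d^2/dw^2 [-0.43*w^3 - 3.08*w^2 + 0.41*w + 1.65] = -2.58*w - 6.16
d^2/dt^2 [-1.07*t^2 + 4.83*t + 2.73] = -2.14000000000000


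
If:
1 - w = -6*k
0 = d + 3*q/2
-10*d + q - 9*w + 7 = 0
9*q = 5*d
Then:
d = 0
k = -1/27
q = 0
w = 7/9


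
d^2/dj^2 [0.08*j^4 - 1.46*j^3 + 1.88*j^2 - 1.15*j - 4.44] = 0.96*j^2 - 8.76*j + 3.76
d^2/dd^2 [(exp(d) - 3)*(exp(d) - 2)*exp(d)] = (9*exp(2*d) - 20*exp(d) + 6)*exp(d)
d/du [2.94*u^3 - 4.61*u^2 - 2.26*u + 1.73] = 8.82*u^2 - 9.22*u - 2.26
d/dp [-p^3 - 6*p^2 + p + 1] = -3*p^2 - 12*p + 1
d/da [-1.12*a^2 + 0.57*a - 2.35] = 0.57 - 2.24*a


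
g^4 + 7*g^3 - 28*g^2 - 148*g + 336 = (g - 4)*(g - 2)*(g + 6)*(g + 7)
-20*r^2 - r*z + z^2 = (-5*r + z)*(4*r + z)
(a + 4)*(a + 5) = a^2 + 9*a + 20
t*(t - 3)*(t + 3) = t^3 - 9*t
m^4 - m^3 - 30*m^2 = m^2*(m - 6)*(m + 5)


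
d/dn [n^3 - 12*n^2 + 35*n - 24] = 3*n^2 - 24*n + 35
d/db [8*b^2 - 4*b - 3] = 16*b - 4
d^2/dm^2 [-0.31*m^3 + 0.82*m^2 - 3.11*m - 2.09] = 1.64 - 1.86*m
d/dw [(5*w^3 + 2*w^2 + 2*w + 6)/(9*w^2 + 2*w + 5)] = (45*w^4 + 20*w^3 + 61*w^2 - 88*w - 2)/(81*w^4 + 36*w^3 + 94*w^2 + 20*w + 25)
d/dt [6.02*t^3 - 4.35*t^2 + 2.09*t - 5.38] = 18.06*t^2 - 8.7*t + 2.09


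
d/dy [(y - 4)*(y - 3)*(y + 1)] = 3*y^2 - 12*y + 5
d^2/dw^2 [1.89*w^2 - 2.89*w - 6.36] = 3.78000000000000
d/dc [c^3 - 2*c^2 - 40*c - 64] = 3*c^2 - 4*c - 40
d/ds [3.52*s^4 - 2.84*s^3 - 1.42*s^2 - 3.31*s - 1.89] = 14.08*s^3 - 8.52*s^2 - 2.84*s - 3.31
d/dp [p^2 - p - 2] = 2*p - 1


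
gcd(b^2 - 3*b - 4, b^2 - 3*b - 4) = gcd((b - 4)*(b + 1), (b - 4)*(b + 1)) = b^2 - 3*b - 4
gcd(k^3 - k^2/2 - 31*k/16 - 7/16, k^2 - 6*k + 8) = 1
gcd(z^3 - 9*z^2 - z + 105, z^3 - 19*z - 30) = z^2 - 2*z - 15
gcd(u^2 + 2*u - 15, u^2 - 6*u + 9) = u - 3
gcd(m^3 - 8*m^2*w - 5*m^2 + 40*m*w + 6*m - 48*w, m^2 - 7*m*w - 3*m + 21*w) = m - 3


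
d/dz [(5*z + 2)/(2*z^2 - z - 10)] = (10*z^2 - 5*z - (4*z - 1)*(5*z + 2) - 50)/(-2*z^2 + z + 10)^2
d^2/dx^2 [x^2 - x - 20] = 2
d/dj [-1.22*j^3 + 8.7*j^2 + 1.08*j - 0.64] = -3.66*j^2 + 17.4*j + 1.08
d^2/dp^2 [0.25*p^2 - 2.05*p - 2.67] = 0.500000000000000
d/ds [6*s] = 6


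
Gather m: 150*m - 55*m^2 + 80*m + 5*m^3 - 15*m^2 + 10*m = 5*m^3 - 70*m^2 + 240*m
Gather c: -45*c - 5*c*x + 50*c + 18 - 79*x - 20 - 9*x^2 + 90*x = c*(5 - 5*x) - 9*x^2 + 11*x - 2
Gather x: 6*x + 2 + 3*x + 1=9*x + 3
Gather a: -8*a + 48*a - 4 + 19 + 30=40*a + 45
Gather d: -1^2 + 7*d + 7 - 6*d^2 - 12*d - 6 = -6*d^2 - 5*d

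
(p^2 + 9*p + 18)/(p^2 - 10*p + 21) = (p^2 + 9*p + 18)/(p^2 - 10*p + 21)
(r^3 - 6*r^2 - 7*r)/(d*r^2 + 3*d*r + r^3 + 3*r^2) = (r^2 - 6*r - 7)/(d*r + 3*d + r^2 + 3*r)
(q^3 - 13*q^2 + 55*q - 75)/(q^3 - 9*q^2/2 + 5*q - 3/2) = 2*(q^2 - 10*q + 25)/(2*q^2 - 3*q + 1)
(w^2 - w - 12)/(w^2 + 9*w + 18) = (w - 4)/(w + 6)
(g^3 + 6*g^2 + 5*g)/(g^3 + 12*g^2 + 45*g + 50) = g*(g + 1)/(g^2 + 7*g + 10)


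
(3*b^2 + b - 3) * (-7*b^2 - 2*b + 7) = -21*b^4 - 13*b^3 + 40*b^2 + 13*b - 21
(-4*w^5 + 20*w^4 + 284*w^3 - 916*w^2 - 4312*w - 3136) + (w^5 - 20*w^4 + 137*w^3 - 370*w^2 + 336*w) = -3*w^5 + 421*w^3 - 1286*w^2 - 3976*w - 3136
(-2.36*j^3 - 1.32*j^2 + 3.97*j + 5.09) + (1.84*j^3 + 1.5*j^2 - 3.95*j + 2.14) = -0.52*j^3 + 0.18*j^2 + 0.02*j + 7.23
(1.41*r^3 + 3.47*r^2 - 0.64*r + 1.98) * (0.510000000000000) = 0.7191*r^3 + 1.7697*r^2 - 0.3264*r + 1.0098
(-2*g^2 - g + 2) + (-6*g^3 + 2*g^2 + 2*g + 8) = -6*g^3 + g + 10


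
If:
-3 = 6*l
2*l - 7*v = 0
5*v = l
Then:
No Solution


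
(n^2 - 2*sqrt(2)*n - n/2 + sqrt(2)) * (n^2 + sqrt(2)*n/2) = n^4 - 3*sqrt(2)*n^3/2 - n^3/2 - 2*n^2 + 3*sqrt(2)*n^2/4 + n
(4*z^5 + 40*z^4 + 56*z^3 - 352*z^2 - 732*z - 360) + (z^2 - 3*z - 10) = 4*z^5 + 40*z^4 + 56*z^3 - 351*z^2 - 735*z - 370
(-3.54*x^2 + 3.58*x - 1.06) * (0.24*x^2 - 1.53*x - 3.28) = -0.8496*x^4 + 6.2754*x^3 + 5.8794*x^2 - 10.1206*x + 3.4768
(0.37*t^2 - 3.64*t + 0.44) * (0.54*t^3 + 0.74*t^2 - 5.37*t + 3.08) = 0.1998*t^5 - 1.6918*t^4 - 4.4429*t^3 + 21.012*t^2 - 13.574*t + 1.3552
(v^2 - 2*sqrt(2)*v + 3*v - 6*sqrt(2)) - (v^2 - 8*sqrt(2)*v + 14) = 3*v + 6*sqrt(2)*v - 14 - 6*sqrt(2)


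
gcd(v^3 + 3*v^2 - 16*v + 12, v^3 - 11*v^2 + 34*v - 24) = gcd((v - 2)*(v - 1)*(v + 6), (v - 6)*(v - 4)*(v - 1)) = v - 1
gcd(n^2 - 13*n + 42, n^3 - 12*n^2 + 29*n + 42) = n^2 - 13*n + 42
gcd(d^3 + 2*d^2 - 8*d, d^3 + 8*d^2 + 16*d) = d^2 + 4*d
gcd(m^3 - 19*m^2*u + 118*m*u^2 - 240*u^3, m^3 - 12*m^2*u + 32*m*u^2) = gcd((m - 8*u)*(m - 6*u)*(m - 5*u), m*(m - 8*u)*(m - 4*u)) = -m + 8*u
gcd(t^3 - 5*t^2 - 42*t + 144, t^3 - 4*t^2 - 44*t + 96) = t^2 - 2*t - 48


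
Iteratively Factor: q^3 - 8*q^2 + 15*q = (q - 3)*(q^2 - 5*q) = q*(q - 3)*(q - 5)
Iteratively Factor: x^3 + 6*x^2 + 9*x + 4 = (x + 1)*(x^2 + 5*x + 4) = (x + 1)*(x + 4)*(x + 1)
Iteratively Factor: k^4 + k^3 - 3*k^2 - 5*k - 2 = (k + 1)*(k^3 - 3*k - 2) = (k + 1)^2*(k^2 - k - 2) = (k - 2)*(k + 1)^2*(k + 1)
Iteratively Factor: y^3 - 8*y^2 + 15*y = (y)*(y^2 - 8*y + 15) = y*(y - 5)*(y - 3)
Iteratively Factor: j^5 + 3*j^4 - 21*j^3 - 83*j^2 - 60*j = (j + 3)*(j^4 - 21*j^2 - 20*j) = (j + 3)*(j + 4)*(j^3 - 4*j^2 - 5*j) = j*(j + 3)*(j + 4)*(j^2 - 4*j - 5) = j*(j + 1)*(j + 3)*(j + 4)*(j - 5)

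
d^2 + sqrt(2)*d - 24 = (d - 3*sqrt(2))*(d + 4*sqrt(2))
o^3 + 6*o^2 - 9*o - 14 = (o - 2)*(o + 1)*(o + 7)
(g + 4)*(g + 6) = g^2 + 10*g + 24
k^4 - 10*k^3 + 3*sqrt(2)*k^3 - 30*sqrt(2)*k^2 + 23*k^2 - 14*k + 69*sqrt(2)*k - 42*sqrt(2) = (k - 7)*(k - 2)*(k - 1)*(k + 3*sqrt(2))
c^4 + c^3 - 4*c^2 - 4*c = c*(c - 2)*(c + 1)*(c + 2)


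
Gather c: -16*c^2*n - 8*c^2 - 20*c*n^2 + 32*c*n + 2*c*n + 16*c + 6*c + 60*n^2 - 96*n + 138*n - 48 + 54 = c^2*(-16*n - 8) + c*(-20*n^2 + 34*n + 22) + 60*n^2 + 42*n + 6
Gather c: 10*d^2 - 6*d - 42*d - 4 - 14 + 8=10*d^2 - 48*d - 10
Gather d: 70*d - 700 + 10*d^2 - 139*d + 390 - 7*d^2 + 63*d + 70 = 3*d^2 - 6*d - 240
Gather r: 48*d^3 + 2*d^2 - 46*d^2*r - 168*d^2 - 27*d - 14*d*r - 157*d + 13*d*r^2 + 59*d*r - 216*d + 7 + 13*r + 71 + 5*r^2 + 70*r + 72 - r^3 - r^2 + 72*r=48*d^3 - 166*d^2 - 400*d - r^3 + r^2*(13*d + 4) + r*(-46*d^2 + 45*d + 155) + 150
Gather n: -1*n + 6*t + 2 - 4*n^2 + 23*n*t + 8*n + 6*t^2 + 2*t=-4*n^2 + n*(23*t + 7) + 6*t^2 + 8*t + 2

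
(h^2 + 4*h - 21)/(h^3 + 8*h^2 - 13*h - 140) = (h - 3)/(h^2 + h - 20)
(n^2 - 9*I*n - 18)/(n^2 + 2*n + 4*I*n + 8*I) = (n^2 - 9*I*n - 18)/(n^2 + n*(2 + 4*I) + 8*I)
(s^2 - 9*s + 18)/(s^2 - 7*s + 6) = (s - 3)/(s - 1)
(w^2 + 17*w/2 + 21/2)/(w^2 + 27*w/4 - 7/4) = 2*(2*w + 3)/(4*w - 1)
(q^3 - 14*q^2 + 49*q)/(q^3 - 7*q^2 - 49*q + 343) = q/(q + 7)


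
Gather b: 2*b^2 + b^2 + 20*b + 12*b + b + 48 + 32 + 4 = 3*b^2 + 33*b + 84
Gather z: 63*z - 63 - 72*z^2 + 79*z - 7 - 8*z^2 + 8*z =-80*z^2 + 150*z - 70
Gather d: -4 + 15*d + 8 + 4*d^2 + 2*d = 4*d^2 + 17*d + 4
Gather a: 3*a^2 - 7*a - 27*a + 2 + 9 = 3*a^2 - 34*a + 11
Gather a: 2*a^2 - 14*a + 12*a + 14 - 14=2*a^2 - 2*a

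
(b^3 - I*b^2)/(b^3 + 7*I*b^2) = (b - I)/(b + 7*I)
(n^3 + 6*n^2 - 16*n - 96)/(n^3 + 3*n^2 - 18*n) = (n^2 - 16)/(n*(n - 3))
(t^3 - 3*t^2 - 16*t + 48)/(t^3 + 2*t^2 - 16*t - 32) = (t - 3)/(t + 2)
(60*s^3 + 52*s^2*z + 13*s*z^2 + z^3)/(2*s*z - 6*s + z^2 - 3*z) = (30*s^2 + 11*s*z + z^2)/(z - 3)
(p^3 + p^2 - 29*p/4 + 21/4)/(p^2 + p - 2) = (p^2 + 2*p - 21/4)/(p + 2)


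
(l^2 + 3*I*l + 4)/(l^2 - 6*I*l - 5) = (l + 4*I)/(l - 5*I)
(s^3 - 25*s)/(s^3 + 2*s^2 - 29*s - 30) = s*(s + 5)/(s^2 + 7*s + 6)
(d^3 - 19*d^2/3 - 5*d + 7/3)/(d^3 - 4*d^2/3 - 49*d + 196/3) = (3*d^2 + 2*d - 1)/(3*d^2 + 17*d - 28)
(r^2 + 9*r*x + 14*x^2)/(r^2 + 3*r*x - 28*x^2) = (-r - 2*x)/(-r + 4*x)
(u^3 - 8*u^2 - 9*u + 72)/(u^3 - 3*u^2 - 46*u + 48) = (u^2 - 9)/(u^2 + 5*u - 6)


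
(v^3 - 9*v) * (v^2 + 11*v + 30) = v^5 + 11*v^4 + 21*v^3 - 99*v^2 - 270*v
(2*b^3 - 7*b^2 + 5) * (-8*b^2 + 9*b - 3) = -16*b^5 + 74*b^4 - 69*b^3 - 19*b^2 + 45*b - 15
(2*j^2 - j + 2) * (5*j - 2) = 10*j^3 - 9*j^2 + 12*j - 4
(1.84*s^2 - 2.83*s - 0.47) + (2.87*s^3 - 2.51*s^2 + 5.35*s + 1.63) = 2.87*s^3 - 0.67*s^2 + 2.52*s + 1.16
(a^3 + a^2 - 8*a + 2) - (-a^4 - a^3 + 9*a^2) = a^4 + 2*a^3 - 8*a^2 - 8*a + 2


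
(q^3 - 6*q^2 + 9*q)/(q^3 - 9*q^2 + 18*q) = (q - 3)/(q - 6)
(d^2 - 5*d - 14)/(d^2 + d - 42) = (d^2 - 5*d - 14)/(d^2 + d - 42)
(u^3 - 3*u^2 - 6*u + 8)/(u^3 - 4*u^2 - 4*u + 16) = (u - 1)/(u - 2)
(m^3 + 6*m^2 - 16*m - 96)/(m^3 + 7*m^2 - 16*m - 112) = (m + 6)/(m + 7)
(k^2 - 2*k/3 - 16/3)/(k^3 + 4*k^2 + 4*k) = (k - 8/3)/(k*(k + 2))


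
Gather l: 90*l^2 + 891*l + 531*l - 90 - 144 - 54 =90*l^2 + 1422*l - 288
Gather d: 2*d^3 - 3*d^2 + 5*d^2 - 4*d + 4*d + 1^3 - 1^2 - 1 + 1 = 2*d^3 + 2*d^2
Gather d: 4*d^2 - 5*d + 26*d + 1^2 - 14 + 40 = 4*d^2 + 21*d + 27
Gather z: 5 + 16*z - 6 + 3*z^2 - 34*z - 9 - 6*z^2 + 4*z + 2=-3*z^2 - 14*z - 8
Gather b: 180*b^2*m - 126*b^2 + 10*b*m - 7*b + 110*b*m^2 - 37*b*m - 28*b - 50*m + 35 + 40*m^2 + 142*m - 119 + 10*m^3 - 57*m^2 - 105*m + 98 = b^2*(180*m - 126) + b*(110*m^2 - 27*m - 35) + 10*m^3 - 17*m^2 - 13*m + 14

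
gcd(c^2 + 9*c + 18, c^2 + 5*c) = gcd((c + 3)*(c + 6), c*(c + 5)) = 1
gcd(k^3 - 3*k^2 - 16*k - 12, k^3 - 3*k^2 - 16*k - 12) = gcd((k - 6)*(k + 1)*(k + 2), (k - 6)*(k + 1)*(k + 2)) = k^3 - 3*k^2 - 16*k - 12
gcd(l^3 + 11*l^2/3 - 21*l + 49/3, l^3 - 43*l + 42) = l^2 + 6*l - 7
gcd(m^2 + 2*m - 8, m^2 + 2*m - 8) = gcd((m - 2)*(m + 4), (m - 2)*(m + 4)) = m^2 + 2*m - 8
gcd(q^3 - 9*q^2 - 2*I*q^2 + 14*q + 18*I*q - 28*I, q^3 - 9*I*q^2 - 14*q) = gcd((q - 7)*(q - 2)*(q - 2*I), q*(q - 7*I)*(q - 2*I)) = q - 2*I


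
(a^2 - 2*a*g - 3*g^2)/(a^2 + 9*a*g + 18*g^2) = (a^2 - 2*a*g - 3*g^2)/(a^2 + 9*a*g + 18*g^2)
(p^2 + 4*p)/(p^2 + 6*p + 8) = p/(p + 2)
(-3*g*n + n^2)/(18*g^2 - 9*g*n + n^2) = -n/(6*g - n)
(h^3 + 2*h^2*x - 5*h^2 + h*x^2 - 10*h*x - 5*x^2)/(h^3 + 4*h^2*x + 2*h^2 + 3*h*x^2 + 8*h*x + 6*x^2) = (h^2 + h*x - 5*h - 5*x)/(h^2 + 3*h*x + 2*h + 6*x)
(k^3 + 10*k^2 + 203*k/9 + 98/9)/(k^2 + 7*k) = k + 3 + 14/(9*k)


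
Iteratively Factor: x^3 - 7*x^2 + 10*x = (x - 5)*(x^2 - 2*x) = (x - 5)*(x - 2)*(x)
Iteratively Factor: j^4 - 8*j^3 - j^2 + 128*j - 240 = (j + 4)*(j^3 - 12*j^2 + 47*j - 60) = (j - 5)*(j + 4)*(j^2 - 7*j + 12) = (j - 5)*(j - 4)*(j + 4)*(j - 3)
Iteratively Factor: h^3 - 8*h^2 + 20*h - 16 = (h - 2)*(h^2 - 6*h + 8) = (h - 4)*(h - 2)*(h - 2)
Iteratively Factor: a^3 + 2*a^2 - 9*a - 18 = (a - 3)*(a^2 + 5*a + 6) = (a - 3)*(a + 3)*(a + 2)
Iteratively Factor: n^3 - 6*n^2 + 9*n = (n - 3)*(n^2 - 3*n) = (n - 3)^2*(n)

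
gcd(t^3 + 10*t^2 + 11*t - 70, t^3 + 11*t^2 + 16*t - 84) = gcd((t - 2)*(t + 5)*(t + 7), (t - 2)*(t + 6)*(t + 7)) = t^2 + 5*t - 14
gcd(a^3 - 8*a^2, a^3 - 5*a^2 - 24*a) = a^2 - 8*a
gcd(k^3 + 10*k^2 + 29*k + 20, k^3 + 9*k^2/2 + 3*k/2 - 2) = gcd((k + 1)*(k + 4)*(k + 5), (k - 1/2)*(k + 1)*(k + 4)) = k^2 + 5*k + 4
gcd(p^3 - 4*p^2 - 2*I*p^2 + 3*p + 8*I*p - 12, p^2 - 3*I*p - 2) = 1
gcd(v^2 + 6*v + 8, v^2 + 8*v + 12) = v + 2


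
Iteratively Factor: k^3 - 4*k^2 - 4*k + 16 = (k - 2)*(k^2 - 2*k - 8) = (k - 2)*(k + 2)*(k - 4)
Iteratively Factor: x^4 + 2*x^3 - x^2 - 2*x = (x + 2)*(x^3 - x) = (x + 1)*(x + 2)*(x^2 - x) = (x - 1)*(x + 1)*(x + 2)*(x)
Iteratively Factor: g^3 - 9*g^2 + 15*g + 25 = (g + 1)*(g^2 - 10*g + 25) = (g - 5)*(g + 1)*(g - 5)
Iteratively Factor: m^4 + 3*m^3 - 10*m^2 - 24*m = (m)*(m^3 + 3*m^2 - 10*m - 24) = m*(m + 4)*(m^2 - m - 6) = m*(m + 2)*(m + 4)*(m - 3)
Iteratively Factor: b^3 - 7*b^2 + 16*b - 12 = (b - 2)*(b^2 - 5*b + 6) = (b - 2)^2*(b - 3)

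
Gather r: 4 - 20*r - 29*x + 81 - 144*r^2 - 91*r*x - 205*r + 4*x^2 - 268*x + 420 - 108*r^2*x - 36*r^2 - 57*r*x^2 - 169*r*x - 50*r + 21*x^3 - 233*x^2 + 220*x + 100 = r^2*(-108*x - 180) + r*(-57*x^2 - 260*x - 275) + 21*x^3 - 229*x^2 - 77*x + 605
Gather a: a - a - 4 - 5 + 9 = 0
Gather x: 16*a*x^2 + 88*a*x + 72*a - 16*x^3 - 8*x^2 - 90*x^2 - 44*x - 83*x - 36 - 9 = 72*a - 16*x^3 + x^2*(16*a - 98) + x*(88*a - 127) - 45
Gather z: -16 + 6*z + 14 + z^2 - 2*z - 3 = z^2 + 4*z - 5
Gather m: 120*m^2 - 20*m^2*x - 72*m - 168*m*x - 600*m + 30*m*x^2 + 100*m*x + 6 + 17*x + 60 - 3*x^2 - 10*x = m^2*(120 - 20*x) + m*(30*x^2 - 68*x - 672) - 3*x^2 + 7*x + 66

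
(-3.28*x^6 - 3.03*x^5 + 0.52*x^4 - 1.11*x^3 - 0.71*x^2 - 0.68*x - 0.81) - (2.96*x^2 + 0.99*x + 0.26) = -3.28*x^6 - 3.03*x^5 + 0.52*x^4 - 1.11*x^3 - 3.67*x^2 - 1.67*x - 1.07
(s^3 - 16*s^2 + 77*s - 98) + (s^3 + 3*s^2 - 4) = 2*s^3 - 13*s^2 + 77*s - 102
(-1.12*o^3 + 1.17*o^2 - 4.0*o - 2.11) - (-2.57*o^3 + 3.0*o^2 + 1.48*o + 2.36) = 1.45*o^3 - 1.83*o^2 - 5.48*o - 4.47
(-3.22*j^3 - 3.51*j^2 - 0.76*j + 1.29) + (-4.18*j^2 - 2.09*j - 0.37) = -3.22*j^3 - 7.69*j^2 - 2.85*j + 0.92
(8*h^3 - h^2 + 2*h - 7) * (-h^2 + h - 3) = -8*h^5 + 9*h^4 - 27*h^3 + 12*h^2 - 13*h + 21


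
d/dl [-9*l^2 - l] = -18*l - 1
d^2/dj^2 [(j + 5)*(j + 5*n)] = 2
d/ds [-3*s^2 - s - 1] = -6*s - 1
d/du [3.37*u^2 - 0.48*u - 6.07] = 6.74*u - 0.48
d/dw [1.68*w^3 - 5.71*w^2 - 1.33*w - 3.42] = 5.04*w^2 - 11.42*w - 1.33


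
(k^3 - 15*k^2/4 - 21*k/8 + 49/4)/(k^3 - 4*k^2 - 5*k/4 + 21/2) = (4*k + 7)/(2*(2*k + 3))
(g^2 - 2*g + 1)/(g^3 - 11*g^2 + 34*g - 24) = (g - 1)/(g^2 - 10*g + 24)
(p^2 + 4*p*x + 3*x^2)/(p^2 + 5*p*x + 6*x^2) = (p + x)/(p + 2*x)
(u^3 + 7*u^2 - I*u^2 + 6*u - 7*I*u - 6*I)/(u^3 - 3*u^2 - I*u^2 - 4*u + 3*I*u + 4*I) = (u + 6)/(u - 4)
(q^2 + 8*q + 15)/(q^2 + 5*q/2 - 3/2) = 2*(q + 5)/(2*q - 1)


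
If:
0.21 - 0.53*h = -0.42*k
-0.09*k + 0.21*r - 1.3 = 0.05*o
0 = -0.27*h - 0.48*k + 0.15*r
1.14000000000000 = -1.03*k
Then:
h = -0.48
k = -1.11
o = -42.52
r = -4.41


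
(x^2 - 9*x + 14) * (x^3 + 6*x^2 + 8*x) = x^5 - 3*x^4 - 32*x^3 + 12*x^2 + 112*x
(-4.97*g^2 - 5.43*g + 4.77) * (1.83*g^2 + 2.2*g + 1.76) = -9.0951*g^4 - 20.8709*g^3 - 11.9641*g^2 + 0.937200000000001*g + 8.3952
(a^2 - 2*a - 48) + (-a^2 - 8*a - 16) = -10*a - 64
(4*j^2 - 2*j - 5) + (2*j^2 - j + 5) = 6*j^2 - 3*j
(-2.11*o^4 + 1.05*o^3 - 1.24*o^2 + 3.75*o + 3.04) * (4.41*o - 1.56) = -9.3051*o^5 + 7.9221*o^4 - 7.1064*o^3 + 18.4719*o^2 + 7.5564*o - 4.7424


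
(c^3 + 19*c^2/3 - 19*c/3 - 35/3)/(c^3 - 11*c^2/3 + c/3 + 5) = (c + 7)/(c - 3)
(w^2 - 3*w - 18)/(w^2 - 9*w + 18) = (w + 3)/(w - 3)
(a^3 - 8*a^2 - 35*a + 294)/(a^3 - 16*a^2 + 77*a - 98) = (a + 6)/(a - 2)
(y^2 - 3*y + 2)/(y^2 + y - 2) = (y - 2)/(y + 2)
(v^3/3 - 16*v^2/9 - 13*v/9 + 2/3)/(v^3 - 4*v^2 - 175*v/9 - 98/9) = (-3*v^3 + 16*v^2 + 13*v - 6)/(-9*v^3 + 36*v^2 + 175*v + 98)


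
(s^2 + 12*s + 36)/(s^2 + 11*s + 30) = (s + 6)/(s + 5)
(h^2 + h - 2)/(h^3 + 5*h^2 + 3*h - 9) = (h + 2)/(h^2 + 6*h + 9)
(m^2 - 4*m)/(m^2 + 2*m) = (m - 4)/(m + 2)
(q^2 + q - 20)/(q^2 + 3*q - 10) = (q - 4)/(q - 2)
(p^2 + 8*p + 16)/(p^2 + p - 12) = (p + 4)/(p - 3)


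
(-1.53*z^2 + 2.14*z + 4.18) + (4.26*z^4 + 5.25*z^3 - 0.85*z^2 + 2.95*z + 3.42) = 4.26*z^4 + 5.25*z^3 - 2.38*z^2 + 5.09*z + 7.6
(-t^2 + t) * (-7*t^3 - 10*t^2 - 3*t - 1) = 7*t^5 + 3*t^4 - 7*t^3 - 2*t^2 - t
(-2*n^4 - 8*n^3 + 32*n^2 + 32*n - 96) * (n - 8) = -2*n^5 + 8*n^4 + 96*n^3 - 224*n^2 - 352*n + 768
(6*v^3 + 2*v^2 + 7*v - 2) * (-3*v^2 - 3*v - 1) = -18*v^5 - 24*v^4 - 33*v^3 - 17*v^2 - v + 2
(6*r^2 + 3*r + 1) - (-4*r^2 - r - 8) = 10*r^2 + 4*r + 9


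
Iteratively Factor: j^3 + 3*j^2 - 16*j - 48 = (j - 4)*(j^2 + 7*j + 12) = (j - 4)*(j + 4)*(j + 3)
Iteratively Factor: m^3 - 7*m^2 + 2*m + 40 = (m - 5)*(m^2 - 2*m - 8) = (m - 5)*(m + 2)*(m - 4)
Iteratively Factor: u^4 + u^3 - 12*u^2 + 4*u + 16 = (u + 4)*(u^3 - 3*u^2 + 4) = (u + 1)*(u + 4)*(u^2 - 4*u + 4) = (u - 2)*(u + 1)*(u + 4)*(u - 2)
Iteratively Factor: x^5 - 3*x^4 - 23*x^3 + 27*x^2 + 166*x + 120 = (x - 5)*(x^4 + 2*x^3 - 13*x^2 - 38*x - 24) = (x - 5)*(x + 1)*(x^3 + x^2 - 14*x - 24) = (x - 5)*(x + 1)*(x + 3)*(x^2 - 2*x - 8) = (x - 5)*(x + 1)*(x + 2)*(x + 3)*(x - 4)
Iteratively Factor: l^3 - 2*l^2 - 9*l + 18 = (l - 3)*(l^2 + l - 6) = (l - 3)*(l - 2)*(l + 3)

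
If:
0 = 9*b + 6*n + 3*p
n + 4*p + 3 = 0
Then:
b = 7*p/3 + 2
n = -4*p - 3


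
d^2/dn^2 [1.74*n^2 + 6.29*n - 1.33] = 3.48000000000000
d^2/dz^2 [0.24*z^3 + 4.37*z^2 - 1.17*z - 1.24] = 1.44*z + 8.74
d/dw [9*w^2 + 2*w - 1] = 18*w + 2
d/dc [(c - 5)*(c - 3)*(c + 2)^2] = 4*c^3 - 12*c^2 - 26*c + 28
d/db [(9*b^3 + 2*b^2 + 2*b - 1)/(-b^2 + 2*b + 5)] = 3*(-3*b^4 + 12*b^3 + 47*b^2 + 6*b + 4)/(b^4 - 4*b^3 - 6*b^2 + 20*b + 25)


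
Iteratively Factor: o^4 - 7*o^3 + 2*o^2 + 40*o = (o - 5)*(o^3 - 2*o^2 - 8*o) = (o - 5)*(o - 4)*(o^2 + 2*o) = (o - 5)*(o - 4)*(o + 2)*(o)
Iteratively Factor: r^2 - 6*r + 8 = (r - 4)*(r - 2)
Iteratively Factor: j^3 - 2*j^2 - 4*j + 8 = (j - 2)*(j^2 - 4) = (j - 2)*(j + 2)*(j - 2)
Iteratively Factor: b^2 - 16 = (b - 4)*(b + 4)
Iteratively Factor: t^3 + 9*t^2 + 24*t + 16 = (t + 4)*(t^2 + 5*t + 4) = (t + 1)*(t + 4)*(t + 4)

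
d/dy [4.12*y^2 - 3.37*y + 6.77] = 8.24*y - 3.37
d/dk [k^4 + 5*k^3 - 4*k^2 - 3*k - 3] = 4*k^3 + 15*k^2 - 8*k - 3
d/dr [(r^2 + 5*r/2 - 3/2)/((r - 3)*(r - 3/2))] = 2*(-14*r^2 + 24*r + 9)/(4*r^4 - 36*r^3 + 117*r^2 - 162*r + 81)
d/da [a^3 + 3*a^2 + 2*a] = 3*a^2 + 6*a + 2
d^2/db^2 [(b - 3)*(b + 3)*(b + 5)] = 6*b + 10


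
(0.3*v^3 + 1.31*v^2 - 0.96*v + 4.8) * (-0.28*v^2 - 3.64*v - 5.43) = -0.084*v^5 - 1.4588*v^4 - 6.1286*v^3 - 4.9629*v^2 - 12.2592*v - 26.064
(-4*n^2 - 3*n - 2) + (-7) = -4*n^2 - 3*n - 9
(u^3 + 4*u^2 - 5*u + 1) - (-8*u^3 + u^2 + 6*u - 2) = 9*u^3 + 3*u^2 - 11*u + 3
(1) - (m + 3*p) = -m - 3*p + 1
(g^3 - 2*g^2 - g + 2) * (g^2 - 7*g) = g^5 - 9*g^4 + 13*g^3 + 9*g^2 - 14*g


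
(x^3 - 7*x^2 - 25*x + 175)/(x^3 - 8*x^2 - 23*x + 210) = (x - 5)/(x - 6)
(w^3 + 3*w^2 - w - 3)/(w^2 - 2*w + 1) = (w^2 + 4*w + 3)/(w - 1)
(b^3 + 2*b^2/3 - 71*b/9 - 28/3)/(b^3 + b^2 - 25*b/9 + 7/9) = (3*b^2 - 5*b - 12)/(3*b^2 - 4*b + 1)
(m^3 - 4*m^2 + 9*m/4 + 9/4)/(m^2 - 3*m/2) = m - 5/2 - 3/(2*m)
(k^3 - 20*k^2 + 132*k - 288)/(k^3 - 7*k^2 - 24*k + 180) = (k - 8)/(k + 5)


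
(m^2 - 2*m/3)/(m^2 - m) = (m - 2/3)/(m - 1)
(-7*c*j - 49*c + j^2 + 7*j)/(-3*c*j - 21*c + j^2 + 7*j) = (7*c - j)/(3*c - j)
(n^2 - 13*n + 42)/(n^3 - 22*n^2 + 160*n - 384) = (n - 7)/(n^2 - 16*n + 64)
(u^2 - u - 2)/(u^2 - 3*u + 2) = (u + 1)/(u - 1)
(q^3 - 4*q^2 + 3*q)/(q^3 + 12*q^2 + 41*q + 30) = q*(q^2 - 4*q + 3)/(q^3 + 12*q^2 + 41*q + 30)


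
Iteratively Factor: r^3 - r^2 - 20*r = (r + 4)*(r^2 - 5*r) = (r - 5)*(r + 4)*(r)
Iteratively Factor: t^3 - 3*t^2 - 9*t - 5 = (t - 5)*(t^2 + 2*t + 1) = (t - 5)*(t + 1)*(t + 1)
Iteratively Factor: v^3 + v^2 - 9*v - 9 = (v + 3)*(v^2 - 2*v - 3) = (v + 1)*(v + 3)*(v - 3)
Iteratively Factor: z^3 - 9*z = (z - 3)*(z^2 + 3*z) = (z - 3)*(z + 3)*(z)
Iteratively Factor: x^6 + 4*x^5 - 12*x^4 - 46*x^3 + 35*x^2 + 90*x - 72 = (x - 3)*(x^5 + 7*x^4 + 9*x^3 - 19*x^2 - 22*x + 24) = (x - 3)*(x + 4)*(x^4 + 3*x^3 - 3*x^2 - 7*x + 6) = (x - 3)*(x - 1)*(x + 4)*(x^3 + 4*x^2 + x - 6) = (x - 3)*(x - 1)*(x + 2)*(x + 4)*(x^2 + 2*x - 3) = (x - 3)*(x - 1)*(x + 2)*(x + 3)*(x + 4)*(x - 1)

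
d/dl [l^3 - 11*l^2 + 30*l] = 3*l^2 - 22*l + 30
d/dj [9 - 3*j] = -3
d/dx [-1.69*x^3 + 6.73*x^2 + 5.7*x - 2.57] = -5.07*x^2 + 13.46*x + 5.7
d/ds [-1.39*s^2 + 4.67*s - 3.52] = 4.67 - 2.78*s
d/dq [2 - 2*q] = -2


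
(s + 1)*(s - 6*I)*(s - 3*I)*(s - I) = s^4 + s^3 - 10*I*s^3 - 27*s^2 - 10*I*s^2 - 27*s + 18*I*s + 18*I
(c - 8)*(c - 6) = c^2 - 14*c + 48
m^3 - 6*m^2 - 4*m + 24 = (m - 6)*(m - 2)*(m + 2)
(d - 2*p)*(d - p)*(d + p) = d^3 - 2*d^2*p - d*p^2 + 2*p^3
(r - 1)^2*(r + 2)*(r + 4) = r^4 + 4*r^3 - 3*r^2 - 10*r + 8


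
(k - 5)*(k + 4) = k^2 - k - 20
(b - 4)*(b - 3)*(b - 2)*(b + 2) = b^4 - 7*b^3 + 8*b^2 + 28*b - 48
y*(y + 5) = y^2 + 5*y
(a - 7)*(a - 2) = a^2 - 9*a + 14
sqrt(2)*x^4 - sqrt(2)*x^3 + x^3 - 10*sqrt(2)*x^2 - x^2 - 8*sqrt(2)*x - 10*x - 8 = (x - 4)*(x + 2)*(x + sqrt(2)/2)*(sqrt(2)*x + sqrt(2))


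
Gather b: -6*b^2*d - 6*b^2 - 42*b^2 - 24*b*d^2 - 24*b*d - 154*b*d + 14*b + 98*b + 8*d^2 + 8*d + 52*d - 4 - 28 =b^2*(-6*d - 48) + b*(-24*d^2 - 178*d + 112) + 8*d^2 + 60*d - 32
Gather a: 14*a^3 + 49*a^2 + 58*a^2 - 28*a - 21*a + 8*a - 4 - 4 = 14*a^3 + 107*a^2 - 41*a - 8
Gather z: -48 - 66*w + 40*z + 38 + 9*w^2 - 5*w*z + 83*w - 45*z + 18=9*w^2 + 17*w + z*(-5*w - 5) + 8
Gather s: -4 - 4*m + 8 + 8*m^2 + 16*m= 8*m^2 + 12*m + 4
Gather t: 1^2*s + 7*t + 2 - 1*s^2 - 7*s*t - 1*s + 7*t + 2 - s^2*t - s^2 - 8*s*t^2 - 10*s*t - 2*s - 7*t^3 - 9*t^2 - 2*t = -2*s^2 - 2*s - 7*t^3 + t^2*(-8*s - 9) + t*(-s^2 - 17*s + 12) + 4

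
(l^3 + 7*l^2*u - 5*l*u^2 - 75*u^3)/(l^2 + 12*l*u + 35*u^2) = (l^2 + 2*l*u - 15*u^2)/(l + 7*u)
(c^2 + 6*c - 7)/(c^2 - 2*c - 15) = (-c^2 - 6*c + 7)/(-c^2 + 2*c + 15)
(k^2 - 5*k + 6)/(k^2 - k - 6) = (k - 2)/(k + 2)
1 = 1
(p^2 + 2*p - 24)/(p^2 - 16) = (p + 6)/(p + 4)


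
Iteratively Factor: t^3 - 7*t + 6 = (t + 3)*(t^2 - 3*t + 2) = (t - 1)*(t + 3)*(t - 2)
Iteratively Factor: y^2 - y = (y - 1)*(y)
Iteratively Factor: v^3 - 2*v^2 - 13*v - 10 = (v + 1)*(v^2 - 3*v - 10) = (v - 5)*(v + 1)*(v + 2)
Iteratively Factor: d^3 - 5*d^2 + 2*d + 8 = (d - 4)*(d^2 - d - 2) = (d - 4)*(d + 1)*(d - 2)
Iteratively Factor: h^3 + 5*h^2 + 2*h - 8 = (h - 1)*(h^2 + 6*h + 8) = (h - 1)*(h + 2)*(h + 4)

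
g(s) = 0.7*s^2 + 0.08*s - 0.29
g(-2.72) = 4.67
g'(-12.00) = -16.72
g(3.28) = 7.50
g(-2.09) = 2.60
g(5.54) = 21.64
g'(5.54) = 7.84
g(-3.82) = 9.62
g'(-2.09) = -2.85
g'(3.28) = 4.67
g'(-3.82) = -5.27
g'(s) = 1.4*s + 0.08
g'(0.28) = 0.47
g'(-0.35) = -0.41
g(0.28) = -0.21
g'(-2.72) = -3.73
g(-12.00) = 99.55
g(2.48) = 4.21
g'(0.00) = 0.08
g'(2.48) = 3.55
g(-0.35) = -0.23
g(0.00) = -0.29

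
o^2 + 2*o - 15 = (o - 3)*(o + 5)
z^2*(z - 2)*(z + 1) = z^4 - z^3 - 2*z^2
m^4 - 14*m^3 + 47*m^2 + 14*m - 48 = (m - 8)*(m - 6)*(m - 1)*(m + 1)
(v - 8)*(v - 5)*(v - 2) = v^3 - 15*v^2 + 66*v - 80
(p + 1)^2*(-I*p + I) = -I*p^3 - I*p^2 + I*p + I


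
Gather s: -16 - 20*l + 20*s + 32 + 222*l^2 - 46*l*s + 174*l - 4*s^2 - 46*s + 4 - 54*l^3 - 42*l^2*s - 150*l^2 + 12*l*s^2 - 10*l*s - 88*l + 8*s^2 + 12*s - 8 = -54*l^3 + 72*l^2 + 66*l + s^2*(12*l + 4) + s*(-42*l^2 - 56*l - 14) + 12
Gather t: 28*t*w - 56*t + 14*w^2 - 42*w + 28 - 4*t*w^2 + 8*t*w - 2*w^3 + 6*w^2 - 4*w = t*(-4*w^2 + 36*w - 56) - 2*w^3 + 20*w^2 - 46*w + 28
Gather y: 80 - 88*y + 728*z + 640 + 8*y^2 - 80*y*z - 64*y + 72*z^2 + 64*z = 8*y^2 + y*(-80*z - 152) + 72*z^2 + 792*z + 720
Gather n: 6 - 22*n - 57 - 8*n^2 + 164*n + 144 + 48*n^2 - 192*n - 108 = 40*n^2 - 50*n - 15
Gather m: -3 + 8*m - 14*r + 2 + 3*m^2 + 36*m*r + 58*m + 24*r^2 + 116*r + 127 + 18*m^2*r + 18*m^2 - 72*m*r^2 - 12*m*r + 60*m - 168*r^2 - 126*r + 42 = m^2*(18*r + 21) + m*(-72*r^2 + 24*r + 126) - 144*r^2 - 24*r + 168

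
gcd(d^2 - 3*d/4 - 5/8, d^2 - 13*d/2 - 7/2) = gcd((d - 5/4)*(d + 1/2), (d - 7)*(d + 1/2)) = d + 1/2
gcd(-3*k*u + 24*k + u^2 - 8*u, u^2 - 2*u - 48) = u - 8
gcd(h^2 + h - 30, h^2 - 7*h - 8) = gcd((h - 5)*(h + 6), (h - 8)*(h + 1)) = 1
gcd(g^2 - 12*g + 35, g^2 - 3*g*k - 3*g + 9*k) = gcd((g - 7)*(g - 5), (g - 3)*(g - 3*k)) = 1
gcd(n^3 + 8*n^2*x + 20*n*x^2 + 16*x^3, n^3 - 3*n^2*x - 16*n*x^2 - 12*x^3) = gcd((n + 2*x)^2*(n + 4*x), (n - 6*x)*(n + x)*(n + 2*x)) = n + 2*x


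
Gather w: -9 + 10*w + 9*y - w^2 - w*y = -w^2 + w*(10 - y) + 9*y - 9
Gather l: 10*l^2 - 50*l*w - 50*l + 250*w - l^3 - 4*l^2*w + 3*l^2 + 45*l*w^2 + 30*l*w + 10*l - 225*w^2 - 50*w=-l^3 + l^2*(13 - 4*w) + l*(45*w^2 - 20*w - 40) - 225*w^2 + 200*w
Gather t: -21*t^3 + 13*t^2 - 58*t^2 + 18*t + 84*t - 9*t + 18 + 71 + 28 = -21*t^3 - 45*t^2 + 93*t + 117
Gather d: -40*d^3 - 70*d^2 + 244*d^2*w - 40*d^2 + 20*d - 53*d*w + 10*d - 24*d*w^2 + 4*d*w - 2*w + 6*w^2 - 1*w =-40*d^3 + d^2*(244*w - 110) + d*(-24*w^2 - 49*w + 30) + 6*w^2 - 3*w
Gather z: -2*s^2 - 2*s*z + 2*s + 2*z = -2*s^2 + 2*s + z*(2 - 2*s)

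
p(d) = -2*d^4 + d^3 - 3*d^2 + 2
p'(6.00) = -1656.00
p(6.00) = -2482.00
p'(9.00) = -5643.00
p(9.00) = -12634.00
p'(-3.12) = 290.89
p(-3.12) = -247.09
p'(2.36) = -102.61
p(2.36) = -63.61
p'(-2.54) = 165.69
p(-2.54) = -116.99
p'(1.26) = -18.80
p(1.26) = -5.80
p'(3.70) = -386.35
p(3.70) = -363.25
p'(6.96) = -2593.66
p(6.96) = -4499.35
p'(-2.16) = 107.58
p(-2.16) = -65.61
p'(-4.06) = 609.20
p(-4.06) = -657.79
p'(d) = -8*d^3 + 3*d^2 - 6*d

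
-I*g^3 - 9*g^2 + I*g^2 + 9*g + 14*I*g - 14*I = (g - 7*I)*(g - 2*I)*(-I*g + I)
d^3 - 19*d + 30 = (d - 3)*(d - 2)*(d + 5)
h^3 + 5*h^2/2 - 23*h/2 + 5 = (h - 2)*(h - 1/2)*(h + 5)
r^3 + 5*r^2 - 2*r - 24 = (r - 2)*(r + 3)*(r + 4)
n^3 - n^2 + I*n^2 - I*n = n*(n - 1)*(n + I)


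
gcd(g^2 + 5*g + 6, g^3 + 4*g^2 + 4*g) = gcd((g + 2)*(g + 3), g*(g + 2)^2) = g + 2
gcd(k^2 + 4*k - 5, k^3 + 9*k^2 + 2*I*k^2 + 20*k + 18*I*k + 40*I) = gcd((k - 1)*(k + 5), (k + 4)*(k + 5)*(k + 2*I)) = k + 5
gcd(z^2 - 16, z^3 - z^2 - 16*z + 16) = z^2 - 16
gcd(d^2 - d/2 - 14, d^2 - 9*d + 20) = d - 4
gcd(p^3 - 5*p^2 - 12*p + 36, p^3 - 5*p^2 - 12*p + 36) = p^3 - 5*p^2 - 12*p + 36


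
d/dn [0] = 0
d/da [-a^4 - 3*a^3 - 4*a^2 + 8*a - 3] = -4*a^3 - 9*a^2 - 8*a + 8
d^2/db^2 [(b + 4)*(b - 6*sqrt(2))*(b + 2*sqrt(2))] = 6*b - 8*sqrt(2) + 8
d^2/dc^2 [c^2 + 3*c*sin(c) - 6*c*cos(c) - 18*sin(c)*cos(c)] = -3*c*sin(c) + 6*c*cos(c) + 12*sin(c) + 36*sin(2*c) + 6*cos(c) + 2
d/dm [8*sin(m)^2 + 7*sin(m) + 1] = (16*sin(m) + 7)*cos(m)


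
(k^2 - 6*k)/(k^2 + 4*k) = (k - 6)/(k + 4)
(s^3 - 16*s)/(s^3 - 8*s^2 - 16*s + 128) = s/(s - 8)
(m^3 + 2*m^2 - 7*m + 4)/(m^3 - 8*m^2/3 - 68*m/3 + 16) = 3*(m^2 - 2*m + 1)/(3*m^2 - 20*m + 12)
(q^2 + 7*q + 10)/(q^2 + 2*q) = (q + 5)/q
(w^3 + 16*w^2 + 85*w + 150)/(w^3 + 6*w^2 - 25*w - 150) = (w + 5)/(w - 5)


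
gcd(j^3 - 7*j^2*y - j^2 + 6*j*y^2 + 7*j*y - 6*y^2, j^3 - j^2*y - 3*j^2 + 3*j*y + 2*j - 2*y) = -j^2 + j*y + j - y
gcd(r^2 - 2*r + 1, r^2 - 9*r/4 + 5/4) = r - 1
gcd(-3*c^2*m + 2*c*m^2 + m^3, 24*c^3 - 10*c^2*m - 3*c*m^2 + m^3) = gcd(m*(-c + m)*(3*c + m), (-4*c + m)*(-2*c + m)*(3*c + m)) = 3*c + m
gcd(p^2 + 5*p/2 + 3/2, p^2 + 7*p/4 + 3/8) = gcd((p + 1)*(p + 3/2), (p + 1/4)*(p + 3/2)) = p + 3/2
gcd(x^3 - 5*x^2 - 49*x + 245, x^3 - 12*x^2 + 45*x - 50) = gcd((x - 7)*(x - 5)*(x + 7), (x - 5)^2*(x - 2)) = x - 5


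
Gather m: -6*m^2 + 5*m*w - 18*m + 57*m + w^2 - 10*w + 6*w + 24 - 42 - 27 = -6*m^2 + m*(5*w + 39) + w^2 - 4*w - 45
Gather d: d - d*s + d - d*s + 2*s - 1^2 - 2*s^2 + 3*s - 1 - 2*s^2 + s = d*(2 - 2*s) - 4*s^2 + 6*s - 2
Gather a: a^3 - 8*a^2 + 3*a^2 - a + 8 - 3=a^3 - 5*a^2 - a + 5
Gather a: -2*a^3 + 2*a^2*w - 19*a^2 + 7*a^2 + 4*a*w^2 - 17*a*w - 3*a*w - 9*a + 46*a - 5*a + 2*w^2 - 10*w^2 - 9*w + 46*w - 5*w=-2*a^3 + a^2*(2*w - 12) + a*(4*w^2 - 20*w + 32) - 8*w^2 + 32*w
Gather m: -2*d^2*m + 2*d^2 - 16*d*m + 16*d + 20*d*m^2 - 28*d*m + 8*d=2*d^2 + 20*d*m^2 + 24*d + m*(-2*d^2 - 44*d)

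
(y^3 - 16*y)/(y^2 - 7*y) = (y^2 - 16)/(y - 7)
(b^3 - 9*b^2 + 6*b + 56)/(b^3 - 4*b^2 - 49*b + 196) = (b + 2)/(b + 7)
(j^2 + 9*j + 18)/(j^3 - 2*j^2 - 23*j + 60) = (j^2 + 9*j + 18)/(j^3 - 2*j^2 - 23*j + 60)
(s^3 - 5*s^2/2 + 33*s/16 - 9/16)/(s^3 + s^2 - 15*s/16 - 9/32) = 2*(4*s^2 - 7*s + 3)/(8*s^2 + 14*s + 3)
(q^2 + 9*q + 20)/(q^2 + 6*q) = (q^2 + 9*q + 20)/(q*(q + 6))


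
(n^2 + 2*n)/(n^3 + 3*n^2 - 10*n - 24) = n/(n^2 + n - 12)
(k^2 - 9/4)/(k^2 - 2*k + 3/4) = (2*k + 3)/(2*k - 1)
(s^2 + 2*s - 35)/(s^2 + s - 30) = (s + 7)/(s + 6)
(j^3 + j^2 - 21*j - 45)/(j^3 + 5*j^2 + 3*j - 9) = (j - 5)/(j - 1)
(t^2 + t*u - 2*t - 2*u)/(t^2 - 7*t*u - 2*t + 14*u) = (t + u)/(t - 7*u)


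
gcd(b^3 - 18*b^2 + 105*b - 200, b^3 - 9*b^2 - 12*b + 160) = b^2 - 13*b + 40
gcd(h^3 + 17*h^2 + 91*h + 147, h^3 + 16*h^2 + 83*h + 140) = h + 7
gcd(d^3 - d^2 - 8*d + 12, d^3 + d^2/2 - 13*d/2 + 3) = d^2 + d - 6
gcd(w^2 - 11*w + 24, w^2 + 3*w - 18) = w - 3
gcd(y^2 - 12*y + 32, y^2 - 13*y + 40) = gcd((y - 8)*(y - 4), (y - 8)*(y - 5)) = y - 8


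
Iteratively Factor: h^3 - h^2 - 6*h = (h + 2)*(h^2 - 3*h) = (h - 3)*(h + 2)*(h)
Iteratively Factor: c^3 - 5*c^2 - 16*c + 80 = (c - 5)*(c^2 - 16) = (c - 5)*(c - 4)*(c + 4)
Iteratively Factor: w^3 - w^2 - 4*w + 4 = (w + 2)*(w^2 - 3*w + 2) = (w - 1)*(w + 2)*(w - 2)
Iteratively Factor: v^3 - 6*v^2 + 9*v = (v - 3)*(v^2 - 3*v) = v*(v - 3)*(v - 3)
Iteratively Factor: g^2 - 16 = (g - 4)*(g + 4)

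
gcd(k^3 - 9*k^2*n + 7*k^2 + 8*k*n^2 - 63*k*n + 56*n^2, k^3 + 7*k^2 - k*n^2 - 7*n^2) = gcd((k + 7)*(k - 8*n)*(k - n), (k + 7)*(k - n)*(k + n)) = k^2 - k*n + 7*k - 7*n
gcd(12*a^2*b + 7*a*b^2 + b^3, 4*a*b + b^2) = 4*a*b + b^2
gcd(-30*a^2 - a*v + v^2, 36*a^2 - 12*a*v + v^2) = -6*a + v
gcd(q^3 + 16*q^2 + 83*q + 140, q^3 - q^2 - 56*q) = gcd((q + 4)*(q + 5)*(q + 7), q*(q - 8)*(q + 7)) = q + 7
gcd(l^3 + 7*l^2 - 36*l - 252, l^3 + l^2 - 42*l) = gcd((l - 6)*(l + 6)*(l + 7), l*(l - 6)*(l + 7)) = l^2 + l - 42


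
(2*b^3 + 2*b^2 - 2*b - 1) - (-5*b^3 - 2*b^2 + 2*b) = 7*b^3 + 4*b^2 - 4*b - 1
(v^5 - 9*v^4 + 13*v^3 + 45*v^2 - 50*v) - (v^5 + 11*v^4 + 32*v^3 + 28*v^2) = -20*v^4 - 19*v^3 + 17*v^2 - 50*v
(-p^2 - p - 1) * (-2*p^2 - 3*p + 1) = 2*p^4 + 5*p^3 + 4*p^2 + 2*p - 1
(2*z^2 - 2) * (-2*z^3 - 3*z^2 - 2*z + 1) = -4*z^5 - 6*z^4 + 8*z^2 + 4*z - 2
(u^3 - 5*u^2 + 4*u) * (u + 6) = u^4 + u^3 - 26*u^2 + 24*u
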